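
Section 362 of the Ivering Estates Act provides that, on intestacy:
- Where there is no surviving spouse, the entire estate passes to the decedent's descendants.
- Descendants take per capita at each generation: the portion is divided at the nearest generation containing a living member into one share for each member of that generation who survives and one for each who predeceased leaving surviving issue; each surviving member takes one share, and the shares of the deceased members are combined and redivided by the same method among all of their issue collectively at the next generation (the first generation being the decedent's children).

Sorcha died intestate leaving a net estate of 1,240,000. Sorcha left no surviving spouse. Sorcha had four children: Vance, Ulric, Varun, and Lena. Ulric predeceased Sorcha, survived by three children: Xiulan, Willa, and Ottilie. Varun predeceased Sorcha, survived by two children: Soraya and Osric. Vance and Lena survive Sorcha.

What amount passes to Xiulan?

The entire 1,240,000 passes to the descendants.
That amount (1,240,000) is divided at the children's generation into 4 shares of 310,000. Vance and Lena each take 310,000. The 2 shares of the deceased (Ulric and Varun) are combined into a pool of 620,000.
That pool (620,000) is divided at the grandchildren's generation equally among Xiulan, Willa, Ottilie, Soraya, and Osric: 124,000 each.

Xiulan receives 124,000.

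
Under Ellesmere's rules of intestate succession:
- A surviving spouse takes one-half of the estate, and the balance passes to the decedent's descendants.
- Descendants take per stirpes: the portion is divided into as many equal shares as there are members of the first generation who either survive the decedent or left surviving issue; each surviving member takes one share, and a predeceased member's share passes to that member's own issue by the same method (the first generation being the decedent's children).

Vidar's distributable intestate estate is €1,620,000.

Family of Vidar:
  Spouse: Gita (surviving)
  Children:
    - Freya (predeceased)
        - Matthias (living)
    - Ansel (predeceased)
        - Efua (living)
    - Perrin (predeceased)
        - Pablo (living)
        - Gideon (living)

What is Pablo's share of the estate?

Gita takes one-half of €1,620,000 = €810,000. The remaining €810,000 passes to the descendants.
The descendants' portion (€810,000) is divided into 3 shares of €270,000: Freya's €270,000 share passes to Freya's issue; Ansel's €270,000 share passes to Ansel's issue; Perrin's €270,000 share passes to Perrin's issue.
Freya's share (€270,000) passes entirely to Matthias.
Ansel's share (€270,000) passes entirely to Efua.
Perrin's share (€270,000) is divided into 2 shares of €135,000: Pablo and Gideon each take €135,000.

Pablo receives €135,000.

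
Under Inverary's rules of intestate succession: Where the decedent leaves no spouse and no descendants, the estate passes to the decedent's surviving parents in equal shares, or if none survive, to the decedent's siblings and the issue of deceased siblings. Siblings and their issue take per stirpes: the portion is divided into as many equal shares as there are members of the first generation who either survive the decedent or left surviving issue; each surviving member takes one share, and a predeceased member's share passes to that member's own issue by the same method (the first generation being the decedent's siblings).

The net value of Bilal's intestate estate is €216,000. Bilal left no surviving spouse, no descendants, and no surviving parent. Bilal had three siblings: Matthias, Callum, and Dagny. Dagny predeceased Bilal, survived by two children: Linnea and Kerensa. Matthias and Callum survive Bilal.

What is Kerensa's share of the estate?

Kerensa receives €36,000.

The entire €216,000 passes to the siblings and their issue.
That amount (€216,000) is divided into 3 shares of €72,000: Matthias and Callum each take €72,000; Dagny's €72,000 share passes to Dagny's issue.
Dagny's share (€72,000) is divided into 2 shares of €36,000: Linnea and Kerensa each take €36,000.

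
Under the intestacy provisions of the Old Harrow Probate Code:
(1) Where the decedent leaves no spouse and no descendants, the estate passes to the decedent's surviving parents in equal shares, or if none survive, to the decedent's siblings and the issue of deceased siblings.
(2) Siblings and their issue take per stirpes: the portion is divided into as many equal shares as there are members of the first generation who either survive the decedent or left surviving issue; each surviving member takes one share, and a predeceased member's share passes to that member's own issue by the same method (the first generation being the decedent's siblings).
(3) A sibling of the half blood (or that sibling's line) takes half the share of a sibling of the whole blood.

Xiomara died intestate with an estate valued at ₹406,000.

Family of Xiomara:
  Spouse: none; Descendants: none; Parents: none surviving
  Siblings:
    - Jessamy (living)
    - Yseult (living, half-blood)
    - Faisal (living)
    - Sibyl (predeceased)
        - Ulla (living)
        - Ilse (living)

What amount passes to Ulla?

The entire ₹406,000 passes to the siblings and their issue.
Counting each half-blood sibling's line as half a unit, there are 7/2 units in ₹406,000, so one unit is ₹116,000. Whole-blood lines (Jessamy, Faisal, and Sibyl) take ₹116,000 each; half-blood lines (Yseult) take ₹58,000 each.
Sibyl's share (₹116,000) is divided into 2 shares of ₹58,000: Ulla and Ilse each take ₹58,000.

Ulla receives ₹58,000.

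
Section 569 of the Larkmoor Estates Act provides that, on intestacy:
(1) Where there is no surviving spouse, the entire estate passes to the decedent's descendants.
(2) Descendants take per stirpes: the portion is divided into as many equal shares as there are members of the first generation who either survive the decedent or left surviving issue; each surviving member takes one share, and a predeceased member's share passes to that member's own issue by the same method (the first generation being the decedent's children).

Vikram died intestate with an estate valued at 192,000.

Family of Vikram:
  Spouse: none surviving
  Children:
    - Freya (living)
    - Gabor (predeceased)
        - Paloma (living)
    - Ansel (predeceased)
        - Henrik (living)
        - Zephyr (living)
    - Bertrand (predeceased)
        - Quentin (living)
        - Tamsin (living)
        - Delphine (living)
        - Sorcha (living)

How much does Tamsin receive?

The entire 192,000 passes to the descendants.
That amount (192,000) is divided into 4 shares of 48,000: Freya takes 48,000; Gabor's 48,000 share passes to Gabor's issue; Ansel's 48,000 share passes to Ansel's issue; Bertrand's 48,000 share passes to Bertrand's issue.
Gabor's share (48,000) passes entirely to Paloma.
Ansel's share (48,000) is divided into 2 shares of 24,000: Henrik and Zephyr each take 24,000.
Bertrand's share (48,000) is divided into 4 shares of 12,000: Quentin, Tamsin, Delphine, and Sorcha each take 12,000.

Tamsin receives 12,000.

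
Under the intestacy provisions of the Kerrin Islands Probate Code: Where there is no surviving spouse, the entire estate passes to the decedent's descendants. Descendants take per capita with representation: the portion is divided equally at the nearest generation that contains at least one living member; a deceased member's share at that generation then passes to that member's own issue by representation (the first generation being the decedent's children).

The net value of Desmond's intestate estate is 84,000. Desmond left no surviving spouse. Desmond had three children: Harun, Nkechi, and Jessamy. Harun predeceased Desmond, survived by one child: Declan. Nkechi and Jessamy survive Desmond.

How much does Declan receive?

The entire 84,000 passes to the descendants.
That amount (84,000) is divided into 3 shares of 28,000: Nkechi and Jessamy each take 28,000; Harun's 28,000 share passes to Harun's issue.
Harun's share (28,000) passes entirely to Declan.

Declan receives 28,000.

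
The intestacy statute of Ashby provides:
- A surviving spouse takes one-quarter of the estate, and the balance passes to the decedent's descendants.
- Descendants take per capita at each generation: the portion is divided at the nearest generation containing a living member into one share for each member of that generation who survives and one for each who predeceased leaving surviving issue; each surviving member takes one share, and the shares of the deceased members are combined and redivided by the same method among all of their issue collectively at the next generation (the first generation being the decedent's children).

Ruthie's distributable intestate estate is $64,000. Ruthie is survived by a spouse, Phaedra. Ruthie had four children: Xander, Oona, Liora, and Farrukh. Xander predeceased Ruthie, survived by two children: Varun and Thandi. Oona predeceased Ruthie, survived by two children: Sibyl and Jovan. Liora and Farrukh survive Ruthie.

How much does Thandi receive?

Thandi receives $6,000.

Phaedra takes one-quarter of $64,000 = $16,000. The remaining $48,000 passes to the descendants.
The descendants' portion ($48,000) is divided at the children's generation into 4 shares of $12,000. Liora and Farrukh each take $12,000. The 2 shares of the deceased (Xander and Oona) are combined into a pool of $24,000.
That pool ($24,000) is divided at the grandchildren's generation equally among Varun, Thandi, Sibyl, and Jovan: $6,000 each.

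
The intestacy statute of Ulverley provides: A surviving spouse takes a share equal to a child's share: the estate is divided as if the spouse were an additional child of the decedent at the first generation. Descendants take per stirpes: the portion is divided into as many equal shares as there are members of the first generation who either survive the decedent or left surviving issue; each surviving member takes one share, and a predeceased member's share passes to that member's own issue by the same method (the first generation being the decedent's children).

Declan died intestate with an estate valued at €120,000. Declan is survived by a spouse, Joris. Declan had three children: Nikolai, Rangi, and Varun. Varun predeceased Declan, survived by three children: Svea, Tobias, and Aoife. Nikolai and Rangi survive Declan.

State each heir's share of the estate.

The spouse counts as an additional share at the children's level, so there are 4 primary shares of €30,000. Joris takes one such share (€30,000).
The children's combined portion (€90,000) is divided into 3 shares of €30,000: Nikolai and Rangi each take €30,000; Varun's €30,000 share passes to Varun's issue.
Varun's share (€30,000) is divided into 3 shares of €10,000: Svea, Tobias, and Aoife each take €10,000.

Joris: €30,000; Nikolai: €30,000; Rangi: €30,000; Svea: €10,000; Tobias: €10,000; Aoife: €10,000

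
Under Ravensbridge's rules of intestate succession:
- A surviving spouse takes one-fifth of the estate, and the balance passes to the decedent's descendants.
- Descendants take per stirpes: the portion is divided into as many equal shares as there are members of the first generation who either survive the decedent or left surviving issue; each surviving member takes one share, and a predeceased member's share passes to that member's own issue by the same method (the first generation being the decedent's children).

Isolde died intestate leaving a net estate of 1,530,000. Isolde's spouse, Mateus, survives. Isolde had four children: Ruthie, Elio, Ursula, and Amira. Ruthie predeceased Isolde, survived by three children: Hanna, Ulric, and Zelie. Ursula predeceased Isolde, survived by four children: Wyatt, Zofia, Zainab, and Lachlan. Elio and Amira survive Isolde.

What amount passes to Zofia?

Zofia receives 76,500.

Mateus takes one-fifth of 1,530,000 = 306,000. The remaining 1,224,000 passes to the descendants.
The descendants' portion (1,224,000) is divided into 4 shares of 306,000: Elio and Amira each take 306,000; Ruthie's 306,000 share passes to Ruthie's issue; Ursula's 306,000 share passes to Ursula's issue.
Ruthie's share (306,000) is divided into 3 shares of 102,000: Hanna, Ulric, and Zelie each take 102,000.
Ursula's share (306,000) is divided into 4 shares of 76,500: Wyatt, Zofia, Zainab, and Lachlan each take 76,500.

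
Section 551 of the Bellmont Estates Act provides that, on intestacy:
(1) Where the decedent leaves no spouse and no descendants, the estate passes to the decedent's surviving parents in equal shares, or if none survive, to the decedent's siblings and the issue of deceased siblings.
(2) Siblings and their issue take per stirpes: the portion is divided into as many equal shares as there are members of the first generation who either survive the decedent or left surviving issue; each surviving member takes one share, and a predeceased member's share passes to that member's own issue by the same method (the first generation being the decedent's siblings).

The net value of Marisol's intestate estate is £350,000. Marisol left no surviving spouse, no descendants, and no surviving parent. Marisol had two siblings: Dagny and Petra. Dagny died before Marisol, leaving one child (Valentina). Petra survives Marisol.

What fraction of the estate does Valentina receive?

The entire £350,000 passes to the siblings and their issue.
That amount (£350,000) is divided into 2 shares of £175,000: Petra takes £175,000; Dagny's £175,000 share passes to Dagny's issue.
Dagny's share (£175,000) passes entirely to Valentina.

Valentina receives 1/2 of the estate.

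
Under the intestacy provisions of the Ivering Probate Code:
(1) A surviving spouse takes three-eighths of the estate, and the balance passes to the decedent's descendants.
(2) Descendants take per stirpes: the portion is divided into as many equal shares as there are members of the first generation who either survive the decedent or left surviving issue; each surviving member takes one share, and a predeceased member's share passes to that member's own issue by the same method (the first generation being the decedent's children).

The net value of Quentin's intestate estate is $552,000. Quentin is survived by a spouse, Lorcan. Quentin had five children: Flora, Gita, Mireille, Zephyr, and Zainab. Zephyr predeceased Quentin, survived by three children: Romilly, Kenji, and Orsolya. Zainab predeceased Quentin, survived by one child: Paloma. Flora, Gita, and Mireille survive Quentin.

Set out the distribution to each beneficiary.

Lorcan takes three-eighths of $552,000 = $207,000. The remaining $345,000 passes to the descendants.
The descendants' portion ($345,000) is divided into 5 shares of $69,000: Flora, Gita, and Mireille each take $69,000; Zephyr's $69,000 share passes to Zephyr's issue; Zainab's $69,000 share passes to Zainab's issue.
Zephyr's share ($69,000) is divided into 3 shares of $23,000: Romilly, Kenji, and Orsolya each take $23,000.
Zainab's share ($69,000) passes entirely to Paloma.

Lorcan: $207,000; Flora: $69,000; Gita: $69,000; Mireille: $69,000; Romilly: $23,000; Kenji: $23,000; Orsolya: $23,000; Paloma: $69,000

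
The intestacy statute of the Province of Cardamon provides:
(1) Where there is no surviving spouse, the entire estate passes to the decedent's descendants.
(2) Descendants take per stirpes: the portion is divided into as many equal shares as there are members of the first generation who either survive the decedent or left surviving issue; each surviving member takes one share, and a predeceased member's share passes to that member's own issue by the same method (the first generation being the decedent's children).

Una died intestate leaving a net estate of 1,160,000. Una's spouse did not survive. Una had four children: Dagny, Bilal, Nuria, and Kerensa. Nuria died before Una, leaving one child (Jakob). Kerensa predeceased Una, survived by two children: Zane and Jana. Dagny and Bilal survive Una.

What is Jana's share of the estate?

The entire 1,160,000 passes to the descendants.
That amount (1,160,000) is divided into 4 shares of 290,000: Dagny and Bilal each take 290,000; Nuria's 290,000 share passes to Nuria's issue; Kerensa's 290,000 share passes to Kerensa's issue.
Nuria's share (290,000) passes entirely to Jakob.
Kerensa's share (290,000) is divided into 2 shares of 145,000: Zane and Jana each take 145,000.

Jana receives 145,000.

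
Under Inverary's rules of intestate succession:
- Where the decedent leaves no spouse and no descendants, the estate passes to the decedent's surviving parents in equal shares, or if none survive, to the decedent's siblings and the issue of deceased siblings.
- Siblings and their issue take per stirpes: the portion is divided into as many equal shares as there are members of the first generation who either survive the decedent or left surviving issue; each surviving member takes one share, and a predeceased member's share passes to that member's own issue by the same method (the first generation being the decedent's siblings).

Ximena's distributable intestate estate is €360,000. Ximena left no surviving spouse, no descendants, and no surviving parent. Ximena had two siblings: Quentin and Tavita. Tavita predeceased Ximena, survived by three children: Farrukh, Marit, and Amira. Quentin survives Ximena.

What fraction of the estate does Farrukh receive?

Farrukh receives 1/6 of the estate.

The entire €360,000 passes to the siblings and their issue.
That amount (€360,000) is divided into 2 shares of €180,000: Quentin takes €180,000; Tavita's €180,000 share passes to Tavita's issue.
Tavita's share (€180,000) is divided into 3 shares of €60,000: Farrukh, Marit, and Amira each take €60,000.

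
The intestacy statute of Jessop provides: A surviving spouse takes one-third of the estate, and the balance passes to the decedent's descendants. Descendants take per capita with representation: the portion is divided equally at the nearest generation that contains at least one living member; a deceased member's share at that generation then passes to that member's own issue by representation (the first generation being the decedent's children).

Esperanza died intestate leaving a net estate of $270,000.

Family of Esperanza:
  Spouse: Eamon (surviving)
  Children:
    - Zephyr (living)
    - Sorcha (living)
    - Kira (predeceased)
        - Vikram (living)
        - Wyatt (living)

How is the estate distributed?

Eamon takes one-third of $270,000 = $90,000. The remaining $180,000 passes to the descendants.
The descendants' portion ($180,000) is divided into 3 shares of $60,000: Zephyr and Sorcha each take $60,000; Kira's $60,000 share passes to Kira's issue.
Kira's share ($60,000) is divided into 2 shares of $30,000: Vikram and Wyatt each take $30,000.

Eamon: $90,000; Zephyr: $60,000; Sorcha: $60,000; Vikram: $30,000; Wyatt: $30,000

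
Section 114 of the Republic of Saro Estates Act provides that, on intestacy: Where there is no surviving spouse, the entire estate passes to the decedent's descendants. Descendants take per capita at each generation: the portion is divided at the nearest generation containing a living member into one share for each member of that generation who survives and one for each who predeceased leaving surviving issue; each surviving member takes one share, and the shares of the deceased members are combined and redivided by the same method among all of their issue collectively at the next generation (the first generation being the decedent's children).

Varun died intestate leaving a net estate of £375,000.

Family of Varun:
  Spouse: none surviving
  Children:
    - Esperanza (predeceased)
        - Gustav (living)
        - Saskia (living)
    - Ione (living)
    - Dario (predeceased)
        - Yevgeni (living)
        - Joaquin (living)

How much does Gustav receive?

Gustav receives £62,500.

The entire £375,000 passes to the descendants.
That amount (£375,000) is divided at the children's generation into 3 shares of £125,000. Ione takes £125,000. The 2 shares of the deceased (Esperanza and Dario) are combined into a pool of £250,000.
That pool (£250,000) is divided at the grandchildren's generation equally among Gustav, Saskia, Yevgeni, and Joaquin: £62,500 each.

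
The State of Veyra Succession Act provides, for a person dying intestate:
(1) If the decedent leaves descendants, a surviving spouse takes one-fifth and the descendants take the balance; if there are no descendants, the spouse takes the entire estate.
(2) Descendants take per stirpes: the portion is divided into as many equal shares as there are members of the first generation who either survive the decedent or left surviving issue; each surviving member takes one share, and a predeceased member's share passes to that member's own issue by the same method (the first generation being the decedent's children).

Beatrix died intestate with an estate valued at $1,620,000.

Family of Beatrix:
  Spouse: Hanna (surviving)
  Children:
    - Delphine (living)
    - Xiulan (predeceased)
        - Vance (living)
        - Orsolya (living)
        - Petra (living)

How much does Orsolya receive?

Hanna takes one-fifth of $1,620,000 = $324,000. The remaining $1,296,000 passes to the descendants.
The descendants' portion ($1,296,000) is divided into 2 shares of $648,000: Delphine takes $648,000; Xiulan's $648,000 share passes to Xiulan's issue.
Xiulan's share ($648,000) is divided into 3 shares of $216,000: Vance, Orsolya, and Petra each take $216,000.

Orsolya receives $216,000.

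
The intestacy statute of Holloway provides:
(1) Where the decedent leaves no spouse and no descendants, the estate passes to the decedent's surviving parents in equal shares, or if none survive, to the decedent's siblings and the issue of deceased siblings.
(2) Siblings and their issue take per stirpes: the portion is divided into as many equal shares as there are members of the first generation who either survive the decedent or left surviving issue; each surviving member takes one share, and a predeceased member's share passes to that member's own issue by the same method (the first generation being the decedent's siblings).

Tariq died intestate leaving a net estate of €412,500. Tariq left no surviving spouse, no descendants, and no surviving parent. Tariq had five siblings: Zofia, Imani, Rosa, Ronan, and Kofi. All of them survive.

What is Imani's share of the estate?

Imani receives €82,500.

The entire €412,500 passes to the siblings and their issue.
That amount (€412,500) is divided into 5 shares of €82,500: Zofia, Imani, Rosa, Ronan, and Kofi each take €82,500.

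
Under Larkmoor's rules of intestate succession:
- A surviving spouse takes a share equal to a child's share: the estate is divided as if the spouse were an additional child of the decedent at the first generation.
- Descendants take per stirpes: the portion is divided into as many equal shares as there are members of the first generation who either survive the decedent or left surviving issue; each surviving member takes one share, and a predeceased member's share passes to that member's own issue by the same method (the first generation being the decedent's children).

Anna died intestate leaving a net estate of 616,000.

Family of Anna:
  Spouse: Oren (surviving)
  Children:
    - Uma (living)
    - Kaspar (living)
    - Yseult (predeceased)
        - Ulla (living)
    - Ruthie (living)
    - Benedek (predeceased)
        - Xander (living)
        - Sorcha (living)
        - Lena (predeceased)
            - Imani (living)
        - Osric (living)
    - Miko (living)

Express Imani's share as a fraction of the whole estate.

Imani receives 1/28 of the estate.

The spouse counts as an additional share at the children's level, so there are 7 primary shares of 88,000. Oren takes one such share (88,000).
The children's combined portion (528,000) is divided into 6 shares of 88,000: Uma, Kaspar, Ruthie, and Miko each take 88,000; Yseult's 88,000 share passes to Yseult's issue; Benedek's 88,000 share passes to Benedek's issue.
Yseult's share (88,000) passes entirely to Ulla.
Benedek's share (88,000) is divided into 4 shares of 22,000: Xander, Sorcha, and Osric each take 22,000; Lena's 22,000 share passes to Lena's issue.
Lena's share (22,000) passes entirely to Imani.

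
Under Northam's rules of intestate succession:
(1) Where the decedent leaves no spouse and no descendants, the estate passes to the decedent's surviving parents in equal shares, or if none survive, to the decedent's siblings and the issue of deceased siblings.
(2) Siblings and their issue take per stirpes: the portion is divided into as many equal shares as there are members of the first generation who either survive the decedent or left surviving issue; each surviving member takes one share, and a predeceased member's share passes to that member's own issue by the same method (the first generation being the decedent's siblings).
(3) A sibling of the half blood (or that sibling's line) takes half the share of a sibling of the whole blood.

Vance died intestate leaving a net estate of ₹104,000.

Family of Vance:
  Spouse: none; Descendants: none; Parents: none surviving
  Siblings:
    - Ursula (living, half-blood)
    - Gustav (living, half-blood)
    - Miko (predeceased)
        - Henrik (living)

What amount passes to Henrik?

The entire ₹104,000 passes to the siblings and their issue.
Counting each half-blood sibling's line as half a unit, there are 2 units in ₹104,000, so one unit is ₹52,000. Whole-blood lines (Miko) take ₹52,000 each; half-blood lines (Ursula and Gustav) take ₹26,000 each.
Miko's share (₹52,000) passes entirely to Henrik.

Henrik receives ₹52,000.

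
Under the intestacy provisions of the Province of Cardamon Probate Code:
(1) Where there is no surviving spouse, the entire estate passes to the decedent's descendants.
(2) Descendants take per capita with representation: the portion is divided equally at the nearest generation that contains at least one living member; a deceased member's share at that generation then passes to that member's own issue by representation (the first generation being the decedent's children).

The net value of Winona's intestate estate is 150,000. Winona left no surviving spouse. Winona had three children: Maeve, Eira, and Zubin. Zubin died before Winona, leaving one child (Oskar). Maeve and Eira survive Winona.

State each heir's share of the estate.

Maeve: 50,000; Eira: 50,000; Oskar: 50,000

The entire 150,000 passes to the descendants.
That amount (150,000) is divided into 3 shares of 50,000: Maeve and Eira each take 50,000; Zubin's 50,000 share passes to Zubin's issue.
Zubin's share (50,000) passes entirely to Oskar.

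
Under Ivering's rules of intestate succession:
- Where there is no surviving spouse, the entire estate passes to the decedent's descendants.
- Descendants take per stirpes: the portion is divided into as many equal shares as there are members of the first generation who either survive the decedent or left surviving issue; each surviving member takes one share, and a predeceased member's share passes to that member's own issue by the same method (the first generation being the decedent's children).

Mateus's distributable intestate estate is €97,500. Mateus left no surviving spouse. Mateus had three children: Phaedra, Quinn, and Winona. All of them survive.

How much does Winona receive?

Winona receives €32,500.

The entire €97,500 passes to the descendants.
That amount (€97,500) is divided into 3 shares of €32,500: Phaedra, Quinn, and Winona each take €32,500.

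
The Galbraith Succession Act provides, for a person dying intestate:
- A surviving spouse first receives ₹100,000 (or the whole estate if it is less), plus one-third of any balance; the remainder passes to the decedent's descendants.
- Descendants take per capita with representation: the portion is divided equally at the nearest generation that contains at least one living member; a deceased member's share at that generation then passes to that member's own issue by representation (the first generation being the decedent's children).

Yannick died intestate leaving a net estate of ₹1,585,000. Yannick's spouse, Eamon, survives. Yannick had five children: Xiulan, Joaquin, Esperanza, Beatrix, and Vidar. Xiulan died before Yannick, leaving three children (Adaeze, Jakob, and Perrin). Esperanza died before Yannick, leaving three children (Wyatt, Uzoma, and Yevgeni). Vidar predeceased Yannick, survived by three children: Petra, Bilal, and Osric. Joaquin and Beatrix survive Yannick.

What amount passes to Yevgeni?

Eamon first takes ₹100,000, leaving a balance of ₹1,485,000. Eamon then takes one-third of the balance (₹495,000), for a total of ₹595,000. The remaining ₹990,000 passes to the descendants.
The descendants' portion (₹990,000) is divided into 5 shares of ₹198,000: Joaquin and Beatrix each take ₹198,000; Xiulan's ₹198,000 share passes to Xiulan's issue; Esperanza's ₹198,000 share passes to Esperanza's issue; Vidar's ₹198,000 share passes to Vidar's issue.
Xiulan's share (₹198,000) is divided into 3 shares of ₹66,000: Adaeze, Jakob, and Perrin each take ₹66,000.
Esperanza's share (₹198,000) is divided into 3 shares of ₹66,000: Wyatt, Uzoma, and Yevgeni each take ₹66,000.
Vidar's share (₹198,000) is divided into 3 shares of ₹66,000: Petra, Bilal, and Osric each take ₹66,000.

Yevgeni receives ₹66,000.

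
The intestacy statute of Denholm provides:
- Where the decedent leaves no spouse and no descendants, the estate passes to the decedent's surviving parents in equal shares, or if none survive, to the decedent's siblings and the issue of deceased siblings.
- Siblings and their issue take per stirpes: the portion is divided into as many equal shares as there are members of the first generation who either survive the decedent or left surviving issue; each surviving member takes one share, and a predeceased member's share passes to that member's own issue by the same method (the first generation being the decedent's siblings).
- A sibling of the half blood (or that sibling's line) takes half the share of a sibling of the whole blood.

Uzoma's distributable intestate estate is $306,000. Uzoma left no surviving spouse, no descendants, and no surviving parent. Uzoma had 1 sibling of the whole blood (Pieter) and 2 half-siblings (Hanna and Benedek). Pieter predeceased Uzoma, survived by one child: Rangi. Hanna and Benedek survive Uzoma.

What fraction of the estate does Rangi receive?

The entire $306,000 passes to the siblings and their issue.
Counting each half-blood sibling's line as half a unit, there are 2 units in $306,000, so one unit is $153,000. Whole-blood lines (Pieter) take $153,000 each; half-blood lines (Hanna and Benedek) take $76,500 each.
Pieter's share ($153,000) passes entirely to Rangi.

Rangi receives 1/2 of the estate.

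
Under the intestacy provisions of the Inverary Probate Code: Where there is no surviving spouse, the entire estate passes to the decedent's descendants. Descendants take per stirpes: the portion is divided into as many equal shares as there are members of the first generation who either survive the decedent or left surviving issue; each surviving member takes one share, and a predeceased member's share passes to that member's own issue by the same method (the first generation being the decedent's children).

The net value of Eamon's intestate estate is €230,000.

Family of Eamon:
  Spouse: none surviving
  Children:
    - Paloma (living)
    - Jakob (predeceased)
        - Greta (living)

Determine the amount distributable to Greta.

The entire €230,000 passes to the descendants.
That amount (€230,000) is divided into 2 shares of €115,000: Paloma takes €115,000; Jakob's €115,000 share passes to Jakob's issue.
Jakob's share (€115,000) passes entirely to Greta.

Greta receives €115,000.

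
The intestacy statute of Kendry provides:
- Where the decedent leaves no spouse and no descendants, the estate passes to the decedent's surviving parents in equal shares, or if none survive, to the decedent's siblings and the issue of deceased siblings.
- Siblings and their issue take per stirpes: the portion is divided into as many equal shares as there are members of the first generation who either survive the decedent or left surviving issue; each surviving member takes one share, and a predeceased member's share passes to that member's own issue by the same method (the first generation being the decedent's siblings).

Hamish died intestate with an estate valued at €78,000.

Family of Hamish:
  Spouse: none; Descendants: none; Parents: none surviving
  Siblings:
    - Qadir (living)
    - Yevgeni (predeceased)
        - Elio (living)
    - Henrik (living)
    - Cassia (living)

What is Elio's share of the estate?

The entire €78,000 passes to the siblings and their issue.
That amount (€78,000) is divided into 4 shares of €19,500: Qadir, Henrik, and Cassia each take €19,500; Yevgeni's €19,500 share passes to Yevgeni's issue.
Yevgeni's share (€19,500) passes entirely to Elio.

Elio receives €19,500.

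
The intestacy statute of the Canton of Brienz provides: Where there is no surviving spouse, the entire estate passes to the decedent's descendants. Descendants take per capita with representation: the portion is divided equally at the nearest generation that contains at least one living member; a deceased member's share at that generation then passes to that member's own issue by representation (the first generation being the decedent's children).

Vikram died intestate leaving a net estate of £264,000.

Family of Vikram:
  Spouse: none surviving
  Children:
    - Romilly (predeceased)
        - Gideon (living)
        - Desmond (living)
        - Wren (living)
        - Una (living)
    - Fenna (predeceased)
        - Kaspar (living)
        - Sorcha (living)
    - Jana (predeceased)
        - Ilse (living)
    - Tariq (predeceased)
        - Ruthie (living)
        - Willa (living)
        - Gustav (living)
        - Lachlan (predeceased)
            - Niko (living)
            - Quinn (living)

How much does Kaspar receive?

Kaspar receives £24,000.

The entire £264,000 passes to the descendants.
No child survives, so the initial division is made at the grandchildren's generation.
That amount (£264,000) is divided into 11 shares of £24,000: Gideon, Desmond, Wren, Una, Kaspar, Sorcha, Ilse, Ruthie, Willa, and Gustav each take £24,000; Lachlan's £24,000 share passes to Lachlan's issue.
Lachlan's share (£24,000) is divided into 2 shares of £12,000: Niko and Quinn each take £12,000.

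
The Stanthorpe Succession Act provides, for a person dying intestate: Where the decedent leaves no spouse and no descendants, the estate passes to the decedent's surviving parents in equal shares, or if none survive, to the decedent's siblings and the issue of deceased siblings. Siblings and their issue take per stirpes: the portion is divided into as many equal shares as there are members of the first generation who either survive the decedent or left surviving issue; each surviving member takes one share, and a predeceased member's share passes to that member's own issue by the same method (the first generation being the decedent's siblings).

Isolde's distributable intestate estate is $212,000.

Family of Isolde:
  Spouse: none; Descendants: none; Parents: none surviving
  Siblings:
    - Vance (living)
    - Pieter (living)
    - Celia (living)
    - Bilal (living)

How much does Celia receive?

Celia receives $53,000.

The entire $212,000 passes to the siblings and their issue.
That amount ($212,000) is divided into 4 shares of $53,000: Vance, Pieter, Celia, and Bilal each take $53,000.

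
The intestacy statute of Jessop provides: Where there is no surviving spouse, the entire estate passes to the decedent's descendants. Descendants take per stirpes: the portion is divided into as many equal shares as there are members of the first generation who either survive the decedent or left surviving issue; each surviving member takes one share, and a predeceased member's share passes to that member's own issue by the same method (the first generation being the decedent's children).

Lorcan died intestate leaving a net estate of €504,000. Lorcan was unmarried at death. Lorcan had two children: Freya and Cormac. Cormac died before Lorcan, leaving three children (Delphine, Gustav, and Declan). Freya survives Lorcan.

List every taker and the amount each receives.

The entire €504,000 passes to the descendants.
That amount (€504,000) is divided into 2 shares of €252,000: Freya takes €252,000; Cormac's €252,000 share passes to Cormac's issue.
Cormac's share (€252,000) is divided into 3 shares of €84,000: Delphine, Gustav, and Declan each take €84,000.

Freya: €252,000; Delphine: €84,000; Gustav: €84,000; Declan: €84,000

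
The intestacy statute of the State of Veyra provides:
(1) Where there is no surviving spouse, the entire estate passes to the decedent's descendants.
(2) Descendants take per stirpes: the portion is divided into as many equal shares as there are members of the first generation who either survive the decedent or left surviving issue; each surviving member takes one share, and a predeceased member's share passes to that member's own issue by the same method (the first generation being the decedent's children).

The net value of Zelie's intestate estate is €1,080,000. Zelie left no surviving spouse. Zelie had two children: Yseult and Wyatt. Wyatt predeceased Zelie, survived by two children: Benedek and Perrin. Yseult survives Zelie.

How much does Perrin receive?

Perrin receives €270,000.

The entire €1,080,000 passes to the descendants.
That amount (€1,080,000) is divided into 2 shares of €540,000: Yseult takes €540,000; Wyatt's €540,000 share passes to Wyatt's issue.
Wyatt's share (€540,000) is divided into 2 shares of €270,000: Benedek and Perrin each take €270,000.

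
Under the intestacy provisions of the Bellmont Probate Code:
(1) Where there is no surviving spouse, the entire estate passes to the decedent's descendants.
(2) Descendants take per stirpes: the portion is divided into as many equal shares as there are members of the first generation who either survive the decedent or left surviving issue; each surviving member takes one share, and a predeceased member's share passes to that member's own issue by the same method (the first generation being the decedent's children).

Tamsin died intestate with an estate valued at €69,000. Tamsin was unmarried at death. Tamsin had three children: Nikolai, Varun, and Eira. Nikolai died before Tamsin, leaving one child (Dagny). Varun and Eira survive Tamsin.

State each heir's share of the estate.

The entire €69,000 passes to the descendants.
That amount (€69,000) is divided into 3 shares of €23,000: Varun and Eira each take €23,000; Nikolai's €23,000 share passes to Nikolai's issue.
Nikolai's share (€23,000) passes entirely to Dagny.

Dagny: €23,000; Varun: €23,000; Eira: €23,000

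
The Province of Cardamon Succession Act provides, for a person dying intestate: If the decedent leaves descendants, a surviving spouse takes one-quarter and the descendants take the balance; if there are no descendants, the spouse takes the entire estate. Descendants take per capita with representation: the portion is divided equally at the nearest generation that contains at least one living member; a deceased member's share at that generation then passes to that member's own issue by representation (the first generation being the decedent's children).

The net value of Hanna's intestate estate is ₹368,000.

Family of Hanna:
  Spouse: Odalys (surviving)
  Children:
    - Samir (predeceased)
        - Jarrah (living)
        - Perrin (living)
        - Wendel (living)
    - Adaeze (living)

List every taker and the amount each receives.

Odalys takes one-quarter of ₹368,000 = ₹92,000. The remaining ₹276,000 passes to the descendants.
The descendants' portion (₹276,000) is divided into 2 shares of ₹138,000: Adaeze takes ₹138,000; Samir's ₹138,000 share passes to Samir's issue.
Samir's share (₹138,000) is divided into 3 shares of ₹46,000: Jarrah, Perrin, and Wendel each take ₹46,000.

Odalys: ₹92,000; Jarrah: ₹46,000; Perrin: ₹46,000; Wendel: ₹46,000; Adaeze: ₹138,000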